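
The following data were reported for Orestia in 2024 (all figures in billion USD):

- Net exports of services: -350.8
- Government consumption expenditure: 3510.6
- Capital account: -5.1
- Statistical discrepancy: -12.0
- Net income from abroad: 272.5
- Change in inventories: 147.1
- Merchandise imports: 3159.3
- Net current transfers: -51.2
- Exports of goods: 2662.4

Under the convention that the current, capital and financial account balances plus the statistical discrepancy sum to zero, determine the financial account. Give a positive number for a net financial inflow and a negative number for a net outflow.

Goods balance = 2662.4 - 3159.3 = -496.9
Services balance = -350.8
Trade balance (goods + services) = -496.9 + (-350.8) = -847.7
Net primary income = 272.5
Net secondary income = -51.2
Current account = -847.7 + 272.5 + (-51.2) = -626.4
Financial account = -(-626.4 + (-5.1) + (-12.0)) = 643.5

643.5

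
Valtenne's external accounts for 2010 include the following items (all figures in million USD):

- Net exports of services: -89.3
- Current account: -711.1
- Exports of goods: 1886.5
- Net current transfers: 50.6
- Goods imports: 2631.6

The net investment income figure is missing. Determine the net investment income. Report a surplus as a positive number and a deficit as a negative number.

72.7

Current account = goods balance + services balance + net primary income + net secondary income
Sum of the known components = -783.8
Net investment income = CA - (known components) = -711.1 - (-783.8) = 72.7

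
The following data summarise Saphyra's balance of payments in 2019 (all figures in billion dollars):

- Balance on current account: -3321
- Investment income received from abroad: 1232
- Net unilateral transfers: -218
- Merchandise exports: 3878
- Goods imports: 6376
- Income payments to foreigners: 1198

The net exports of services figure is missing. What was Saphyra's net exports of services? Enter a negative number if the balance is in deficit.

-639

Current account = goods balance + services balance + net primary income + net secondary income
Sum of the known components = -2682
Net exports of services = CA - (known components) = -3321 - (-2682) = -639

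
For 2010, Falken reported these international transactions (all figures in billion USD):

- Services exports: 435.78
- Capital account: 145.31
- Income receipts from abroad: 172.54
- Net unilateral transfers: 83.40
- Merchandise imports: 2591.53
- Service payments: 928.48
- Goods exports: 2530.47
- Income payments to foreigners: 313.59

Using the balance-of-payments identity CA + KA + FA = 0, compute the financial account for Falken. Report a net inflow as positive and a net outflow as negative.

Goods balance = 2530.47 - 2591.53 = -61.06
Services balance = 435.78 - 928.48 = -492.70
Trade balance (goods + services) = -61.06 + (-492.70) = -553.76
Net primary income = 172.54 - 313.59 = -141.05
Net secondary income = 83.40
Current account = -553.76 + (-141.05) + 83.40 = -611.41
Financial account = -(-611.41 + 145.31) = 466.10

466.10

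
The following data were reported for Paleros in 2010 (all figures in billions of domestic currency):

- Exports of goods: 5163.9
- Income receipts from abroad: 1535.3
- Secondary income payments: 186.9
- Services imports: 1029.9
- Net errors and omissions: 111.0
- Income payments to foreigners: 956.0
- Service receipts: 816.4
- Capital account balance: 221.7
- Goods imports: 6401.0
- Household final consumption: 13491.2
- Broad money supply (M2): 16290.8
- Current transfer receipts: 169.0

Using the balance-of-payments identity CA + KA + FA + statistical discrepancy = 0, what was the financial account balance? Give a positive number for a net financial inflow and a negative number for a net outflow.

Goods balance = 5163.9 - 6401.0 = -1237.1
Services balance = 816.4 - 1029.9 = -213.5
Trade balance (goods + services) = -1237.1 + (-213.5) = -1450.6
Net primary income = 1535.3 - 956.0 = 579.3
Net secondary income = 169.0 - 186.9 = -17.9
Current account = -1450.6 + 579.3 + (-17.9) = -889.2
Financial account = -(-889.2 + 221.7 + 111.0) = 556.5

556.5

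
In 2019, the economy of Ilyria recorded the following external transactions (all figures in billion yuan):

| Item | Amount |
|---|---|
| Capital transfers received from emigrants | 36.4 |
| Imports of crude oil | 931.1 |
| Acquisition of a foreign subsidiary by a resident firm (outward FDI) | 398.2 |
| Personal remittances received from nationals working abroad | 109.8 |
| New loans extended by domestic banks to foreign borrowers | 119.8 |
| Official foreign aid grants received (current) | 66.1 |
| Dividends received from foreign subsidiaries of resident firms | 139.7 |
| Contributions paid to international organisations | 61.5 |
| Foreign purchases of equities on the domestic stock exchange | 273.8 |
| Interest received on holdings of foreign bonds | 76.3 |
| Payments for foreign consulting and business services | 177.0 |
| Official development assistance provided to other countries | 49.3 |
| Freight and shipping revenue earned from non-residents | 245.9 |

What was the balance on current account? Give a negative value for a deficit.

Goods: -931.1
Services: 245.9 - 177.0 = 68.9
Primary income: 139.7 + 76.3 = 216.0
Secondary income: 109.8 - 49.3 + 66.1 - 61.5 = 65.1
Current account = (-931.1) + 68.9 + 216.0 + 65.1 = -581.1
(Excluded from the current account — capital account: capital transfers received from emigrants 36.4; financial account: acquisition of a foreign subsidiary by a resident firm (outward FDI) 398.2, new loans extended by domestic banks to foreign borrowers 119.8, foreign purchases of equities on the domestic stock exchange 273.8.)

-581.1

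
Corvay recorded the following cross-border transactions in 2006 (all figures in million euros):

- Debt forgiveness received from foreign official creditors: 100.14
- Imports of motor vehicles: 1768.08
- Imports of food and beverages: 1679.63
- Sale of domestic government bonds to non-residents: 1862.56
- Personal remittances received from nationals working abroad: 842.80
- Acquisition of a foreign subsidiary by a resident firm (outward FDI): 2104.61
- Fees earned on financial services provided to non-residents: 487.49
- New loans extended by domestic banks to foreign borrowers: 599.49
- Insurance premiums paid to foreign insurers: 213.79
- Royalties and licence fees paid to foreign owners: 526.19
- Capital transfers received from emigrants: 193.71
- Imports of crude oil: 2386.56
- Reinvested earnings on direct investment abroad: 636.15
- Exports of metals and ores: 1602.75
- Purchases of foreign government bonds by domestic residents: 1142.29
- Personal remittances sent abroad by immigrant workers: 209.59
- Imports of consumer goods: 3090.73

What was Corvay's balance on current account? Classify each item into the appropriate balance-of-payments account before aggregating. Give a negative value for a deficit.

-6305.38

Goods: -2386.56 - 3090.73 + 1602.75 - 1768.08 - 1679.63 = -7322.25
Services: -526.19 + 487.49 - 213.79 = -252.49
Primary income: 636.15
Secondary income: -209.59 + 842.80 = 633.21
Current account = (-7322.25) + (-252.49) + 636.15 + 633.21 = -6305.38
(Excluded from the current account — capital account: debt forgiveness received from foreign official creditors 100.14, capital transfers received from emigrants 193.71; financial account: sale of domestic government bonds to non-residents 1862.56, acquisition of a foreign subsidiary by a resident firm (outward FDI) 2104.61, new loans extended by domestic banks to foreign borrowers 599.49, purchases of foreign government bonds by domestic residents 1142.29.)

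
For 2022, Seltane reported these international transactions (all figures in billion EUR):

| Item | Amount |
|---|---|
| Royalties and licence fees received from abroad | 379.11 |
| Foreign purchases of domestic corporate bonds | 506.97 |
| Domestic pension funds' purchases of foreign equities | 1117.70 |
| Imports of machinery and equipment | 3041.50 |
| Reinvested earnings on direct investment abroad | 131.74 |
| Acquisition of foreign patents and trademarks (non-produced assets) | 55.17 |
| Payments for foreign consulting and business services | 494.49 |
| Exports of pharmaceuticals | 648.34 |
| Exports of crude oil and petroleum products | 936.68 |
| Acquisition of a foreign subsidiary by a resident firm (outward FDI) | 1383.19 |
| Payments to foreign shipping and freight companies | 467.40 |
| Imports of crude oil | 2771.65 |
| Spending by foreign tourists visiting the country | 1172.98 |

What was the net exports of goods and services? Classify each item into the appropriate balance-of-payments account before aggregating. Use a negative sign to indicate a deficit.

Goods: -3041.50 + 936.68 + 648.34 - 2771.65 = -4228.13
Services: 379.11 - 494.49 - 467.40 + 1172.98 = 590.20
Trade balance = -4228.13 + 590.20 = -3637.93
(Excluded from the trade balance — financial account: foreign purchases of domestic corporate bonds 506.97, domestic pension funds' purchases of foreign equities 1117.70, acquisition of a foreign subsidiary by a resident firm (outward FDI) 1383.19; primary income: reinvested earnings on direct investment abroad 131.74; capital account: acquisition of foreign patents and trademarks (non-produced assets) 55.17.)

-3637.93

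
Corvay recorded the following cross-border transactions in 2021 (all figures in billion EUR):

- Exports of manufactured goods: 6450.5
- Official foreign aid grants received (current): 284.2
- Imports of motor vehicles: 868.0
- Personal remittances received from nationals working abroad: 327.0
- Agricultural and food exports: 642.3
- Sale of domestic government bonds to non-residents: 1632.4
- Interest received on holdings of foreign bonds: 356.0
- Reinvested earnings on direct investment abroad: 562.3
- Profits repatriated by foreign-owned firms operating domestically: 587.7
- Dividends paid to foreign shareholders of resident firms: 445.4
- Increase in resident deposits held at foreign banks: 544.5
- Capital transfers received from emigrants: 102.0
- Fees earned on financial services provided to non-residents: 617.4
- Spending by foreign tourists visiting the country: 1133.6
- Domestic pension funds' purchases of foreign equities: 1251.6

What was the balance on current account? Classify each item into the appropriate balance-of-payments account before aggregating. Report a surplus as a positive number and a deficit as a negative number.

Goods: 642.3 - 868.0 + 6450.5 = 6224.8
Services: 1133.6 + 617.4 = 1751.0
Primary income: -445.4 + 562.3 + 356.0 - 587.7 = -114.8
Secondary income: 327.0 + 284.2 = 611.2
Current account = 6224.8 + 1751.0 + (-114.8) + 611.2 = 8472.2
(Excluded from the current account — financial account: sale of domestic government bonds to non-residents 1632.4, increase in resident deposits held at foreign banks 544.5, domestic pension funds' purchases of foreign equities 1251.6; capital account: capital transfers received from emigrants 102.0.)

8472.2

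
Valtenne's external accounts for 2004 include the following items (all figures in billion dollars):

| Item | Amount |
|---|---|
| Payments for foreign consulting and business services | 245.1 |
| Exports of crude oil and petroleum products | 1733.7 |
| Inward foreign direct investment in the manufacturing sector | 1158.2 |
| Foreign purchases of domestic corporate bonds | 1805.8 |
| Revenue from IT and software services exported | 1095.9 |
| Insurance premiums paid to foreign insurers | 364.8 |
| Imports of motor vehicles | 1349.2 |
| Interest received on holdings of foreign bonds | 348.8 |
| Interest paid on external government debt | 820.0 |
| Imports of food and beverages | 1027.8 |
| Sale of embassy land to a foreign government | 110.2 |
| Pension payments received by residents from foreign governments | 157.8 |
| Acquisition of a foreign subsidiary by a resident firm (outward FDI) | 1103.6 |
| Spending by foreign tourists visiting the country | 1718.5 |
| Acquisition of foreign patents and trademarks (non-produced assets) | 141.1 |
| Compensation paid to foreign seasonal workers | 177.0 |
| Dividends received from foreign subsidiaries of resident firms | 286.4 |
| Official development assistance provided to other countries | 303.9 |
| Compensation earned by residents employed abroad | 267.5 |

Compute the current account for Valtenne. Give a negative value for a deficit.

1320.8

Goods: -1349.2 - 1027.8 + 1733.7 = -643.3
Services: 1095.9 - 245.1 - 364.8 + 1718.5 = 2204.5
Primary income: -177.0 + 348.8 + 267.5 + 286.4 - 820.0 = -94.3
Secondary income: -303.9 + 157.8 = -146.1
Current account = (-643.3) + 2204.5 + (-94.3) + (-146.1) = 1320.8
(Excluded from the current account — financial account: inward foreign direct investment in the manufacturing sector 1158.2, foreign purchases of domestic corporate bonds 1805.8, acquisition of a foreign subsidiary by a resident firm (outward FDI) 1103.6; capital account: sale of embassy land to a foreign government 110.2, acquisition of foreign patents and trademarks (non-produced assets) 141.1.)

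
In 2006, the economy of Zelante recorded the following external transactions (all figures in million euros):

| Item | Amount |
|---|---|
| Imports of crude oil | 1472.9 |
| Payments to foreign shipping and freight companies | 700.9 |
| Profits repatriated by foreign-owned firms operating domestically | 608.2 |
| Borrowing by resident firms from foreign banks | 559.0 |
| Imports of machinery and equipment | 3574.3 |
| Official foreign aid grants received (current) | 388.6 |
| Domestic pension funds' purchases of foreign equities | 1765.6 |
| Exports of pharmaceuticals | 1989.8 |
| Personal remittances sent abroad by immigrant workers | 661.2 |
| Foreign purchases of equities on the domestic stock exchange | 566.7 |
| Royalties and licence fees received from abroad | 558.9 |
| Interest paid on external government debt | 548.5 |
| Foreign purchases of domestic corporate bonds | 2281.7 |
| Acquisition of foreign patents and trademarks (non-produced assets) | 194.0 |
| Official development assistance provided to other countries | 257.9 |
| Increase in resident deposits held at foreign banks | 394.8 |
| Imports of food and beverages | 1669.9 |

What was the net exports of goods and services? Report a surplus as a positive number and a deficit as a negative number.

Goods: -1669.9 - 1472.9 - 3574.3 + 1989.8 = -4727.3
Services: 558.9 - 700.9 = -142.0
Trade balance = -4727.3 + (-142.0) = -4869.3
(Excluded from the trade balance — primary income: profits repatriated by foreign-owned firms operating domestically 608.2, interest paid on external government debt 548.5; financial account: borrowing by resident firms from foreign banks 559.0, domestic pension funds' purchases of foreign equities 1765.6, foreign purchases of equities on the domestic stock exchange 566.7, foreign purchases of domestic corporate bonds 2281.7, increase in resident deposits held at foreign banks 394.8; secondary income: official foreign aid grants received (current) 388.6, personal remittances sent abroad by immigrant workers 661.2, official development assistance provided to other countries 257.9; capital account: acquisition of foreign patents and trademarks (non-produced assets) 194.0.)

-4869.3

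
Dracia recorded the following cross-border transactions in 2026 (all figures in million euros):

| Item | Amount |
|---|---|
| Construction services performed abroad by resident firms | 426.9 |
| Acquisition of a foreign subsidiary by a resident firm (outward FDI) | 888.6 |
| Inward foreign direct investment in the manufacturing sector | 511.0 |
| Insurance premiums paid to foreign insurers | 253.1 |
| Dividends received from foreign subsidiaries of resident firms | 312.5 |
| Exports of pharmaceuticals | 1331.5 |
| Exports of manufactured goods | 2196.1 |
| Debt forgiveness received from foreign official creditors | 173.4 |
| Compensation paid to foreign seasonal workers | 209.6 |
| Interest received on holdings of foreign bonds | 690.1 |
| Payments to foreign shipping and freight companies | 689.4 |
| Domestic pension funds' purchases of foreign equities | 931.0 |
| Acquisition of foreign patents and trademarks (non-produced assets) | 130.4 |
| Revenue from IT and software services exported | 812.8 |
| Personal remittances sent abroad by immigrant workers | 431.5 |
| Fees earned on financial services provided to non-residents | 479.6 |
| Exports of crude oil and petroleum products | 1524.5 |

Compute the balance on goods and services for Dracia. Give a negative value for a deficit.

Goods: 2196.1 + 1331.5 + 1524.5 = 5052.1
Services: 479.6 + 812.8 - 689.4 + 426.9 - 253.1 = 776.8
Trade balance = 5052.1 + 776.8 = 5828.9
(Excluded from the trade balance — financial account: acquisition of a foreign subsidiary by a resident firm (outward FDI) 888.6, inward foreign direct investment in the manufacturing sector 511.0, domestic pension funds' purchases of foreign equities 931.0; primary income: dividends received from foreign subsidiaries of resident firms 312.5, compensation paid to foreign seasonal workers 209.6, interest received on holdings of foreign bonds 690.1; capital account: debt forgiveness received from foreign official creditors 173.4, acquisition of foreign patents and trademarks (non-produced assets) 130.4; secondary income: personal remittances sent abroad by immigrant workers 431.5.)

5828.9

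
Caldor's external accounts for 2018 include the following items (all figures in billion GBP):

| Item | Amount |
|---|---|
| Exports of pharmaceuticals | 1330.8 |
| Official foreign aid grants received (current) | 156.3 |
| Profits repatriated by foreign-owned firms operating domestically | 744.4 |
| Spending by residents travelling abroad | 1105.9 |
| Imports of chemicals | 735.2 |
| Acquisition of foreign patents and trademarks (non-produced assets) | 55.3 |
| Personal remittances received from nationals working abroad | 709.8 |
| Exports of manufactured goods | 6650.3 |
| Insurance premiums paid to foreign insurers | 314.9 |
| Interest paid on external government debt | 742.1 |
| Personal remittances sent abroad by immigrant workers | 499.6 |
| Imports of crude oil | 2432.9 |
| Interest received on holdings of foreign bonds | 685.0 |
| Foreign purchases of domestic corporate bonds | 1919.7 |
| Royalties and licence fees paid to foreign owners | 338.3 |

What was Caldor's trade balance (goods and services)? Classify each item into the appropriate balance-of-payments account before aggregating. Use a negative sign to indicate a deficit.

Goods: -735.2 + 6650.3 - 2432.9 + 1330.8 = 4813.0
Services: -314.9 - 1105.9 - 338.3 = -1759.1
Trade balance = 4813.0 + (-1759.1) = 3053.9
(Excluded from the trade balance — secondary income: official foreign aid grants received (current) 156.3, personal remittances received from nationals working abroad 709.8, personal remittances sent abroad by immigrant workers 499.6; primary income: profits repatriated by foreign-owned firms operating domestically 744.4, interest paid on external government debt 742.1, interest received on holdings of foreign bonds 685.0; capital account: acquisition of foreign patents and trademarks (non-produced assets) 55.3; financial account: foreign purchases of domestic corporate bonds 1919.7.)

3053.9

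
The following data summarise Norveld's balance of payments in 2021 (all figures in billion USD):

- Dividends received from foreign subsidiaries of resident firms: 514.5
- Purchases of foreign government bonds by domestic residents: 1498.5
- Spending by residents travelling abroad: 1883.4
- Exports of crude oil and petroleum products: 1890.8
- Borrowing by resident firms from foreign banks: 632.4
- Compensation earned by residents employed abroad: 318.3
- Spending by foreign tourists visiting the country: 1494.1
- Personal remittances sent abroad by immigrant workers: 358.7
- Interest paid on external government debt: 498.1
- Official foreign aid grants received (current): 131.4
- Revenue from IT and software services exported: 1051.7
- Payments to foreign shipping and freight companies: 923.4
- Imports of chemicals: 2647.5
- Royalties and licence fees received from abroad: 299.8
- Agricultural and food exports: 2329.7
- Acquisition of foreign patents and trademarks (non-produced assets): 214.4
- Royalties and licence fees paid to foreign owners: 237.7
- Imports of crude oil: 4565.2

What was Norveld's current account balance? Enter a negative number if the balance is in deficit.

-3083.7

Goods: -2647.5 + 1890.8 + 2329.7 - 4565.2 = -2992.2
Services: 1051.7 - 237.7 - 923.4 + 1494.1 + 299.8 - 1883.4 = -198.9
Primary income: 514.5 - 498.1 + 318.3 = 334.7
Secondary income: 131.4 - 358.7 = -227.3
Current account = (-2992.2) + (-198.9) + 334.7 + (-227.3) = -3083.7
(Excluded from the current account — financial account: purchases of foreign government bonds by domestic residents 1498.5, borrowing by resident firms from foreign banks 632.4; capital account: acquisition of foreign patents and trademarks (non-produced assets) 214.4.)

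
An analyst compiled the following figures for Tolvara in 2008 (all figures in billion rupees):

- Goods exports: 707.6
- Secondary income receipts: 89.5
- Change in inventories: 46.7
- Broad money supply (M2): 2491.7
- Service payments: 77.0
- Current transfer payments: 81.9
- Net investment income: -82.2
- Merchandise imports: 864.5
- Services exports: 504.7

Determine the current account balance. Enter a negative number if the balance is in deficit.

Goods balance = 707.6 - 864.5 = -156.9
Services balance = 504.7 - 77.0 = 427.7
Trade balance (goods + services) = -156.9 + 427.7 = 270.8
Net primary income = -82.2
Net secondary income = 89.5 - 81.9 = 7.6
Current account = 270.8 + (-82.2) + 7.6 = 196.2

196.2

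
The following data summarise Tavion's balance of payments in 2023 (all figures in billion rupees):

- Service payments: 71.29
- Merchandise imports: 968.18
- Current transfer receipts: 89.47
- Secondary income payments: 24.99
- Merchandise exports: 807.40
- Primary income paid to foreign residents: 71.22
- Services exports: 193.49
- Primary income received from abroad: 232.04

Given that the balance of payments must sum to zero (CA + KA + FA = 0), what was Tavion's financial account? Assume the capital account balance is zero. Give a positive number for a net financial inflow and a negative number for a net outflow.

-186.72

Goods balance = 807.40 - 968.18 = -160.78
Services balance = 193.49 - 71.29 = 122.20
Trade balance (goods + services) = -160.78 + 122.20 = -38.58
Net primary income = 232.04 - 71.22 = 160.82
Net secondary income = 89.47 - 24.99 = 64.48
Current account = -38.58 + 160.82 + 64.48 = 186.72
Financial account = -(186.72) = -186.72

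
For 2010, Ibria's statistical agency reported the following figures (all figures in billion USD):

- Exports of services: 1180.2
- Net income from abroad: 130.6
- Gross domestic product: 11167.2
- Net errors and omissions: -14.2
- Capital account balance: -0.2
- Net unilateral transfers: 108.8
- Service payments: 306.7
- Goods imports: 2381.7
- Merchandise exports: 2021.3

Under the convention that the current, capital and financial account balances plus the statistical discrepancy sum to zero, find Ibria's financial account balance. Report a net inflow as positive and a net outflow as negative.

-738.1

Goods balance = 2021.3 - 2381.7 = -360.4
Services balance = 1180.2 - 306.7 = 873.5
Trade balance (goods + services) = -360.4 + 873.5 = 513.1
Net primary income = 130.6
Net secondary income = 108.8
Current account = 513.1 + 130.6 + 108.8 = 752.5
Financial account = -(752.5 + (-0.2) + (-14.2)) = -738.1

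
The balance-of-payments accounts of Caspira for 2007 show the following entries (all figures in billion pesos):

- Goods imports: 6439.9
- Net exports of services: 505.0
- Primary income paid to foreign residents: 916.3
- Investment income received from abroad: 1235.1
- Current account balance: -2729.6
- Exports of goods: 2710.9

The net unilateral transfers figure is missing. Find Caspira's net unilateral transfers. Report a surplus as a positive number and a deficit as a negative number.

Current account = goods balance + services balance + net primary income + net secondary income
Sum of the known components = -2905.2
Net unilateral transfers = CA - (known components) = -2729.6 - (-2905.2) = 175.6

175.6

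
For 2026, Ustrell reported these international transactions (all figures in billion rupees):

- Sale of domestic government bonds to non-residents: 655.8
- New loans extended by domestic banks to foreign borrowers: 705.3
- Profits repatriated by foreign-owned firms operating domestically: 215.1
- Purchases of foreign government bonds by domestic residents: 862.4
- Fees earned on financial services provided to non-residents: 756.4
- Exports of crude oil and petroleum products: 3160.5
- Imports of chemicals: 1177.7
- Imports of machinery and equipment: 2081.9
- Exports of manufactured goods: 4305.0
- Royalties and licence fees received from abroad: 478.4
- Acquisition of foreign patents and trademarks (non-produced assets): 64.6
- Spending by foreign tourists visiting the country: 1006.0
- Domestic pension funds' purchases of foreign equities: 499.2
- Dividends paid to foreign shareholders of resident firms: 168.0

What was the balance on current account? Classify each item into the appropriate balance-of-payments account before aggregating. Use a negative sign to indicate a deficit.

6063.6

Goods: -1177.7 + 3160.5 + 4305.0 - 2081.9 = 4205.9
Services: 1006.0 + 756.4 + 478.4 = 2240.8
Primary income: -215.1 - 168.0 = -383.1
Current account = 4205.9 + 2240.8 + (-383.1) = 6063.6
(Excluded from the current account — financial account: sale of domestic government bonds to non-residents 655.8, new loans extended by domestic banks to foreign borrowers 705.3, purchases of foreign government bonds by domestic residents 862.4, domestic pension funds' purchases of foreign equities 499.2; capital account: acquisition of foreign patents and trademarks (non-produced assets) 64.6.)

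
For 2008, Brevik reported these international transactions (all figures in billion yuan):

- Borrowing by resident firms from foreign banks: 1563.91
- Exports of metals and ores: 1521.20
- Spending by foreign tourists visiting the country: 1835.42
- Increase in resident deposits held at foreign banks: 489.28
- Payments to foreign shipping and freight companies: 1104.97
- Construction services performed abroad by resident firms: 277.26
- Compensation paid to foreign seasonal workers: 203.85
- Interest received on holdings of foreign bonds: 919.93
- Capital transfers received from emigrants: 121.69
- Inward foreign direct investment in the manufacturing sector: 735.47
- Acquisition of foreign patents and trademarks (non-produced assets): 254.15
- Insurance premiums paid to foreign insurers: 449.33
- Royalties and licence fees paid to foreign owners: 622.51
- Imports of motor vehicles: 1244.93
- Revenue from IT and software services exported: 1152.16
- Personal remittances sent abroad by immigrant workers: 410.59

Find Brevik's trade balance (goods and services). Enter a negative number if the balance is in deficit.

1364.30

Goods: 1521.20 - 1244.93 = 276.27
Services: -449.33 + 1152.16 - 622.51 + 1835.42 - 1104.97 + 277.26 = 1088.03
Trade balance = 276.27 + 1088.03 = 1364.30
(Excluded from the trade balance — financial account: borrowing by resident firms from foreign banks 1563.91, increase in resident deposits held at foreign banks 489.28, inward foreign direct investment in the manufacturing sector 735.47; primary income: compensation paid to foreign seasonal workers 203.85, interest received on holdings of foreign bonds 919.93; capital account: capital transfers received from emigrants 121.69, acquisition of foreign patents and trademarks (non-produced assets) 254.15; secondary income: personal remittances sent abroad by immigrant workers 410.59.)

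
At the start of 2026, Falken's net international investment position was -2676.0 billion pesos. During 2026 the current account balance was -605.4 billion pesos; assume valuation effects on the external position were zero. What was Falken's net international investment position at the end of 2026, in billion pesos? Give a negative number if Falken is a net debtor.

With no valuation effects, change in NIIP = current account = -605.4
End-of-year NIIP = -2676.0 + (-605.4) = -3281.4

-3281.4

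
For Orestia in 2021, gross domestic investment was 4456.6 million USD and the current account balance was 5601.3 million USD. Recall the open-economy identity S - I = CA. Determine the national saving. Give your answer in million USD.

10057.9

S - I = CA (net lending to the rest of the world).
S = I + CA = 4456.6 + 5601.3 = 10057.9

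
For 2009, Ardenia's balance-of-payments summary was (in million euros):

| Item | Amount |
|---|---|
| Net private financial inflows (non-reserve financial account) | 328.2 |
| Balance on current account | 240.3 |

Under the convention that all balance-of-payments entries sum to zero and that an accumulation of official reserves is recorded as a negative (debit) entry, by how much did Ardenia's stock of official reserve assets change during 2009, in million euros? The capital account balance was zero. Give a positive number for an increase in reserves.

568.5

Official reserve transactions balance = -(240.3 + 328.2) = -568.5
An accumulation of reserves is recorded as a debit (negative entry), so the change in the stock of reserves is the negative of that balance.
Change in official reserves = -(-568.5) = 568.5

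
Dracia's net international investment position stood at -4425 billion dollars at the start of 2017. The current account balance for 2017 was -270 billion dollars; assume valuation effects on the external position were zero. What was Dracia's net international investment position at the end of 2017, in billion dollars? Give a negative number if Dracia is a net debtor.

With no valuation effects, change in NIIP = current account = -270
End-of-year NIIP = -4425 + (-270) = -4695

-4695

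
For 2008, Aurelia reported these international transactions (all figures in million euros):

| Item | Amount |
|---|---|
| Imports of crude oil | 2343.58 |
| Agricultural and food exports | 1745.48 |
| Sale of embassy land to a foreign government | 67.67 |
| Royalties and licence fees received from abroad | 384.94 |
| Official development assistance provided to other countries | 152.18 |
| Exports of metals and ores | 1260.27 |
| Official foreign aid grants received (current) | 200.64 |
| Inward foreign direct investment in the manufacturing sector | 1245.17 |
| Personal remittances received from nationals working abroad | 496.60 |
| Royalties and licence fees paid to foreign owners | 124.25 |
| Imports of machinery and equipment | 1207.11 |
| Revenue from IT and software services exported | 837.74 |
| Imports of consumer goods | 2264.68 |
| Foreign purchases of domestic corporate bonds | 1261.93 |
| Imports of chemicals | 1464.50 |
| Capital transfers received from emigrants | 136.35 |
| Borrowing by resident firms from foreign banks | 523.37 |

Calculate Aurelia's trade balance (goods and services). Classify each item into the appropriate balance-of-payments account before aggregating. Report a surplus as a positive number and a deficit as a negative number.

Goods: -2343.58 - 1207.11 + 1745.48 + 1260.27 - 2264.68 - 1464.50 = -4274.12
Services: -124.25 + 384.94 + 837.74 = 1098.43
Trade balance = -4274.12 + 1098.43 = -3175.69
(Excluded from the trade balance — capital account: sale of embassy land to a foreign government 67.67, capital transfers received from emigrants 136.35; secondary income: official development assistance provided to other countries 152.18, official foreign aid grants received (current) 200.64, personal remittances received from nationals working abroad 496.60; financial account: inward foreign direct investment in the manufacturing sector 1245.17, foreign purchases of domestic corporate bonds 1261.93, borrowing by resident firms from foreign banks 523.37.)

-3175.69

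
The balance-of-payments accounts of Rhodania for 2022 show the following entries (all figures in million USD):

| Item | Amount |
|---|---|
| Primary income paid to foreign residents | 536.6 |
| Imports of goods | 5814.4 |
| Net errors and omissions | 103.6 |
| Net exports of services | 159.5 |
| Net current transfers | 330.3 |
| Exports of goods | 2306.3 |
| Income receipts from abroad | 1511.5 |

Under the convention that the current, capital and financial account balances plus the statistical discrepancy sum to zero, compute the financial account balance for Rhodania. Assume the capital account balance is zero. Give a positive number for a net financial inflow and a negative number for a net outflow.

Goods balance = 2306.3 - 5814.4 = -3508.1
Services balance = 159.5
Trade balance (goods + services) = -3508.1 + 159.5 = -3348.6
Net primary income = 1511.5 - 536.6 = 974.9
Net secondary income = 330.3
Current account = -3348.6 + 974.9 + 330.3 = -2043.4
Financial account = -(-2043.4 + 103.6) = 1939.8

1939.8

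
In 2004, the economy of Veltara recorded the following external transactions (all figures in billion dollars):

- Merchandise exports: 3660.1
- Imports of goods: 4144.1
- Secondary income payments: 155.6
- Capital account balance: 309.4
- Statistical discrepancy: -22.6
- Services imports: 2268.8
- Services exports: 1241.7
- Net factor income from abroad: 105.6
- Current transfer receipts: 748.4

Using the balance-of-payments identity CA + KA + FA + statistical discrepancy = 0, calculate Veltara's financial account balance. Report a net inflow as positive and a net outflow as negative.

Goods balance = 3660.1 - 4144.1 = -484.0
Services balance = 1241.7 - 2268.8 = -1027.1
Trade balance (goods + services) = -484.0 + (-1027.1) = -1511.1
Net primary income = 105.6
Net secondary income = 748.4 - 155.6 = 592.8
Current account = -1511.1 + 105.6 + 592.8 = -812.7
Financial account = -(-812.7 + 309.4 + (-22.6)) = 525.9

525.9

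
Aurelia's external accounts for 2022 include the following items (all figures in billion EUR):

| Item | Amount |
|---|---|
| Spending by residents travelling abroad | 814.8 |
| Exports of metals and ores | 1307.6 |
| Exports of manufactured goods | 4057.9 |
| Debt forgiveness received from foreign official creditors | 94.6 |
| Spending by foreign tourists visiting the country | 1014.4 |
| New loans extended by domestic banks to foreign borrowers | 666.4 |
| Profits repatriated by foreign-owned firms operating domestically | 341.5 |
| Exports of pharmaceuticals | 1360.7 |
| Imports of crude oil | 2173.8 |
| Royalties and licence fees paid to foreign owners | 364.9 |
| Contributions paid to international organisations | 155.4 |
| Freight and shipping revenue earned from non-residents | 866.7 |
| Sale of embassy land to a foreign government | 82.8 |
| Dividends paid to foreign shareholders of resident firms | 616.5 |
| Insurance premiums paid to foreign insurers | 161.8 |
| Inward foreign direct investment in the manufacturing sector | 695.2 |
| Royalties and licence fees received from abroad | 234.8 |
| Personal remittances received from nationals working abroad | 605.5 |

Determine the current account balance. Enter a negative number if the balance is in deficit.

Goods: 1360.7 - 2173.8 + 1307.6 + 4057.9 = 4552.4
Services: -364.9 - 814.8 + 1014.4 + 866.7 + 234.8 - 161.8 = 774.4
Primary income: -616.5 - 341.5 = -958.0
Secondary income: 605.5 - 155.4 = 450.1
Current account = 4552.4 + 774.4 + (-958.0) + 450.1 = 4818.9
(Excluded from the current account — capital account: debt forgiveness received from foreign official creditors 94.6, sale of embassy land to a foreign government 82.8; financial account: new loans extended by domestic banks to foreign borrowers 666.4, inward foreign direct investment in the manufacturing sector 695.2.)

4818.9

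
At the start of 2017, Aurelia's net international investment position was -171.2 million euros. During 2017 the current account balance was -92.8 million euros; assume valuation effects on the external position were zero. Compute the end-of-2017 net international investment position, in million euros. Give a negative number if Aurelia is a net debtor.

With no valuation effects, change in NIIP = current account = -92.8
End-of-year NIIP = -171.2 + (-92.8) = -264.0

-264.0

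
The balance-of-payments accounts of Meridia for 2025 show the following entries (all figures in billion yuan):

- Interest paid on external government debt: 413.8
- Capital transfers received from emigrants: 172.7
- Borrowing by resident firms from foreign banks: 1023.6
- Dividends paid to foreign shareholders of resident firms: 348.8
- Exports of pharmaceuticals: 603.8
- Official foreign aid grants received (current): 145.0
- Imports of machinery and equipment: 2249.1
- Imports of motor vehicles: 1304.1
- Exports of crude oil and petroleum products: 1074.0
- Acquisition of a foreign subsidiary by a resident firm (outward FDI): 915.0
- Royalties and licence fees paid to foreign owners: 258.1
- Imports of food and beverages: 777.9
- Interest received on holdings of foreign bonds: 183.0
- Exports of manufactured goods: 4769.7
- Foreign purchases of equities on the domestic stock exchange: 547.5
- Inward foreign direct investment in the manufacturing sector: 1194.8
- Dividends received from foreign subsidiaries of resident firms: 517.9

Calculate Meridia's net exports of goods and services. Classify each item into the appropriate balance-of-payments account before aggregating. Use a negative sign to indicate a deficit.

1858.3

Goods: 4769.7 - 2249.1 - 777.9 + 603.8 - 1304.1 + 1074.0 = 2116.4
Services: -258.1
Trade balance = 2116.4 + (-258.1) = 1858.3
(Excluded from the trade balance — primary income: interest paid on external government debt 413.8, dividends paid to foreign shareholders of resident firms 348.8, interest received on holdings of foreign bonds 183.0, dividends received from foreign subsidiaries of resident firms 517.9; capital account: capital transfers received from emigrants 172.7; financial account: borrowing by resident firms from foreign banks 1023.6, acquisition of a foreign subsidiary by a resident firm (outward FDI) 915.0, foreign purchases of equities on the domestic stock exchange 547.5, inward foreign direct investment in the manufacturing sector 1194.8; secondary income: official foreign aid grants received (current) 145.0.)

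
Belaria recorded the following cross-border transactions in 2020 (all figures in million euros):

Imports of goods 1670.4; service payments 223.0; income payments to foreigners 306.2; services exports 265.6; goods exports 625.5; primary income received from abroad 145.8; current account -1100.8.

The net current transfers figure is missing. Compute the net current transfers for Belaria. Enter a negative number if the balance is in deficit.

Current account = goods balance + services balance + net primary income + net secondary income
Sum of the known components = -1162.7
Net current transfers = CA - (known components) = -1100.8 - (-1162.7) = 61.9

61.9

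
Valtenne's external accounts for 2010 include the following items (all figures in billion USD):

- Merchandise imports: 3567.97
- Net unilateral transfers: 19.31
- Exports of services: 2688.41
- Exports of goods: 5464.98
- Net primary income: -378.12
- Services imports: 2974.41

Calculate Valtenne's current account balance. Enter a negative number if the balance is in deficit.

1252.20

Goods balance = 5464.98 - 3567.97 = 1897.01
Services balance = 2688.41 - 2974.41 = -286.00
Trade balance (goods + services) = 1897.01 + (-286.00) = 1611.01
Net primary income = -378.12
Net secondary income = 19.31
Current account = 1611.01 + (-378.12) + 19.31 = 1252.20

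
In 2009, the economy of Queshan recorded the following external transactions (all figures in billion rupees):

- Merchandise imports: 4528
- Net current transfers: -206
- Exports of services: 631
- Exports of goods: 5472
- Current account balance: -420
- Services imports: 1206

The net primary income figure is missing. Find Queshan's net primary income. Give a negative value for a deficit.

Current account = goods balance + services balance + net primary income + net secondary income
Sum of the known components = 163
Net primary income = CA - (known components) = -420 - 163 = -583

-583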